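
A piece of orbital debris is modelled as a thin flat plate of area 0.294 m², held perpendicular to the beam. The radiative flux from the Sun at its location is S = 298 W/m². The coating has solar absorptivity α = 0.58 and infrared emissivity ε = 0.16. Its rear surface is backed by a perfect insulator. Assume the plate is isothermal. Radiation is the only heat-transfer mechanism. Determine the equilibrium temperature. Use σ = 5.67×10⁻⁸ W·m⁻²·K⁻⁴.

T ≈ 372 K

At equilibrium, absorbed power = emitted power.
Absorbing cross-section = A = 0.2940 m²; emitting surface = A = 0.2940 m² (ratio 1).
αS·A_cross = εσ·A_surf·T⁴  ⇒  T⁴ = αS/(ε·1σ).
T⁴ = 0.580·298/(0.16·1·5.67×10⁻⁸) = 1.905×10¹⁰ K⁴.
T = (1.905×10¹⁰)^(1/4).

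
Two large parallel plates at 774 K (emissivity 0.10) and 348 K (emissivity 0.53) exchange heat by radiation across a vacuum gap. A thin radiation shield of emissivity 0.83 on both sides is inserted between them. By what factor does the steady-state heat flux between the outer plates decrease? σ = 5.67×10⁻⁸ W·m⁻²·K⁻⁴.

Without shield: q₀ = σΔ(T⁴)/(1/ε₁+1/ε₂−1) with denominator 10.89.
With shield the two gaps are in series; the resistances add: (1/ε₁+1/ε_s−1)+(1/ε_s+1/ε₂−1) = 10.20+2.092 = 12.30.
Heat-flux ratio q₀/q = 12.30/10.89.

factor ≈ 1.13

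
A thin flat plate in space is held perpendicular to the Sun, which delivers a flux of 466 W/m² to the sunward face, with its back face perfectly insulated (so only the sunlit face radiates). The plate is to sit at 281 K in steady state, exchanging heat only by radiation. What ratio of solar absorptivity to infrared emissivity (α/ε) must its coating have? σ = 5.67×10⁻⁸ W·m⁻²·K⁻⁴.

Balance: αS·A = εσ·1A·T⁴ ⇒ α/ε = σT⁴/S.
α/ε = 5.67×10⁻⁸·(281)⁴/466 = 5.67×10⁻⁸·6.235×10⁹/466.

α/ε ≈ 0.759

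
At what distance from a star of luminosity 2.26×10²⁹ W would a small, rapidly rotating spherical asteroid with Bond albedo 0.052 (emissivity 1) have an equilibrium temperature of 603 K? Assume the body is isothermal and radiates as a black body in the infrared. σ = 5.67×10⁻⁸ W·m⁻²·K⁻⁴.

d ≈ 7.54×10¹¹ m

For an isothermal black-emitting sphere, (1−a)S·πr² = σ·4πr²·T⁴ ⇒ S = 4σT⁴/(1−a).
S = 4·5.67×10⁻⁸·(603)⁴/0.948 = 31630 W/m².
Flux falls as S = L/(4πd²), so d = √(L/(4πS)) = √(2.26×10²⁹/(4π·31630)).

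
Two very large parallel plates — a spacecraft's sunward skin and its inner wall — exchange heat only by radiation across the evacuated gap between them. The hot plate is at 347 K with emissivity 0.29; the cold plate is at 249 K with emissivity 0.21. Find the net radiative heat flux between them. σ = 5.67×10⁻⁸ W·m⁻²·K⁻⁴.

For two infinite grey parallel plates, q = σ(T₁⁴ − T₂⁴)/(1/ε₁ + 1/ε₂ − 1).
T₁⁴ − T₂⁴ = 1.450×10¹⁰ − 3.844×10⁹ = 1.065×10¹⁰ K⁴.
1/ε₁ + 1/ε₂ − 1 = 3.448 + 4.762 − 1 = 7.210.
q = 5.67×10⁻⁸ × 1.065×10¹⁰ / 7.210.

q ≈ 83.8 W/m²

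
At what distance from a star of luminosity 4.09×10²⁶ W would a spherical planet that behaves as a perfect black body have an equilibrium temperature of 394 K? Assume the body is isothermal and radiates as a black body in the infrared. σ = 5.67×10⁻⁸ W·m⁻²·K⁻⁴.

d ≈ 7.72×10¹⁰ m

For an isothermal black-emitting sphere, (1−a)S·πr² = σ·4πr²·T⁴ ⇒ S = 4σT⁴/(1−a).
S = 4·5.67×10⁻⁸·(394)⁴/1.00 = 5465 W/m².
Flux falls as S = L/(4πd²), so d = √(L/(4πS)) = √(4.09×10²⁶/(4π·5465)).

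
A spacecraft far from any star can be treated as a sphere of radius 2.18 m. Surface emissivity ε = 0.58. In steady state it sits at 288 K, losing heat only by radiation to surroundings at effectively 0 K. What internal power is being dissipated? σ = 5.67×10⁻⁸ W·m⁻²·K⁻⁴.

P ≈ 13500 W

Steady state: P = εσA T⁴.
A = 4πr² = 59.72 m²; T⁴ = (288)⁴ = 6.880×10⁹ K⁴.
P = 0.58 × 5.67×10⁻⁸ × 59.72 × 6.880×10⁹.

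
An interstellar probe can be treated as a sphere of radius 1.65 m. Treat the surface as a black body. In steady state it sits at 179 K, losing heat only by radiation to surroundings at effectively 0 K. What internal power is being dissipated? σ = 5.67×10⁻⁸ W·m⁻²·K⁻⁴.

P ≈ 1990 W

Steady state: P = εσA T⁴.
A = 4πr² = 34.21 m²; T⁴ = (179)⁴ = 1.027×10⁹ K⁴.
P = 1.0 × 5.67×10⁻⁸ × 34.21 × 1.027×10⁹.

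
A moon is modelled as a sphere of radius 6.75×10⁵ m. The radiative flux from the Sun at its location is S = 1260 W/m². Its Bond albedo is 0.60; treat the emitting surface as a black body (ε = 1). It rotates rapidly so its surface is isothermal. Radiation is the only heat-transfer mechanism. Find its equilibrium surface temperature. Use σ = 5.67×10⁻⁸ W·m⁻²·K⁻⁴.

T ≈ 217 K

At equilibrium, absorbed power = emitted power.
Absorbing cross-section = πr² = 1.431×10¹² m²; emitting surface = 4πr² = 5.726×10¹² m² (ratio 4).
(1−a)S·A_cross = εσ·A_surf·T⁴  ⇒  T⁴ = (1−a)S/(4σ).
T⁴ = 0.400·1260/(4·5.67×10⁻⁸) = 2.222×10⁹ K⁴.
T = (2.222×10⁹)^(1/4).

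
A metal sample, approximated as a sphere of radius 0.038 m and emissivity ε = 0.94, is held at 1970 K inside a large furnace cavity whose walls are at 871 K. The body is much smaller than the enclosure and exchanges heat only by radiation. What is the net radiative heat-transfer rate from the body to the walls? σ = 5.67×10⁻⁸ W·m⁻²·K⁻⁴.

P_net ≈ 14000 W

For a small grey body in a large enclosure: P_net = εσA(T_body⁴ − T_wall⁴).
A = 4πr² = 0.01815 m²; T_body⁴ − T_wall⁴ = 1.506×10¹³ − 5.755×10¹¹ = 1.449×10¹³ K⁴.
|P_net| = 0.94·5.67×10⁻⁸·0.01815·1.449×10¹³.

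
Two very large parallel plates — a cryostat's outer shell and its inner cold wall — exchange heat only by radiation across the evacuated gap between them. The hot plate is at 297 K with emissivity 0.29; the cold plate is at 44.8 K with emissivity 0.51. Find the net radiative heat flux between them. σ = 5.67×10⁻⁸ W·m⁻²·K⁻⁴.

q ≈ 100 W/m²

For two infinite grey parallel plates, q = σ(T₁⁴ − T₂⁴)/(1/ε₁ + 1/ε₂ − 1).
T₁⁴ − T₂⁴ = 7.781×10⁹ − 4.028×10⁶ = 7.777×10⁹ K⁴.
1/ε₁ + 1/ε₂ − 1 = 3.448 + 1.961 − 1 = 4.409.
q = 5.67×10⁻⁸ × 7.777×10⁹ / 4.409.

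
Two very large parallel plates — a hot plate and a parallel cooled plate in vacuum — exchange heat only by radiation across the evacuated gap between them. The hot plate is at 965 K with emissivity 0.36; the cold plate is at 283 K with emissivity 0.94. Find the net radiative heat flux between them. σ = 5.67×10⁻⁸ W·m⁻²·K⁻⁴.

q ≈ 17200 W/m²

For two infinite grey parallel plates, q = σ(T₁⁴ − T₂⁴)/(1/ε₁ + 1/ε₂ − 1).
T₁⁴ − T₂⁴ = 8.672×10¹¹ − 6.414×10⁹ = 8.608×10¹¹ K⁴.
1/ε₁ + 1/ε₂ − 1 = 2.778 + 1.064 − 1 = 2.842.
q = 5.67×10⁻⁸ × 8.608×10¹¹ / 2.842.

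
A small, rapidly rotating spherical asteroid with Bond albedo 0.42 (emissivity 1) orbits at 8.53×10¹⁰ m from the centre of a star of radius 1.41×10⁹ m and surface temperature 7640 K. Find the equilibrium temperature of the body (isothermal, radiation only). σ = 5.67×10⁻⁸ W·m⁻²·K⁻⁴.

T ≈ 606 K

The star's surface emits σT_*⁴; at distance d the flux is S = σT_*⁴(R_*/d)².
S = 5.67×10⁻⁸·(7640)⁴·(1.41×10⁹/8.53×10¹⁰)² = 52780 W/m².
For an isothermal sphere T⁴ = (1−a)S/(4σ) = 1.350×10¹¹ K⁴.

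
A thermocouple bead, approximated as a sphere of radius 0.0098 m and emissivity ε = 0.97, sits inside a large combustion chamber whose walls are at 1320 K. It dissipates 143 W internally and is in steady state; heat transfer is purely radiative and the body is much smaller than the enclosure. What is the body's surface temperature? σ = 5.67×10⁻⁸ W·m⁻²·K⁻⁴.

T ≈ 1510 K

For a small grey body in a large enclosure, net radiated power = εσA(T⁴ − T_w⁴).
Steady state: P = εσA(T⁴ − T_w⁴) with A = 4πr² = 0.001207 m².
T⁴ = P/(εσA) + T_w⁴ = 143/(0.97·5.67×10⁻⁸·0.001207) + (1320)⁴
    = 2.154×10¹² + 3.036×10¹² = 5.190×10¹² K⁴.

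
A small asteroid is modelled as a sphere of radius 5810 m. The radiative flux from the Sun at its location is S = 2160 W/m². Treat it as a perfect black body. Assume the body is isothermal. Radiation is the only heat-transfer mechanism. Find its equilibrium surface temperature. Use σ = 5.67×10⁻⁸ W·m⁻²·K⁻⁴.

At equilibrium, absorbed power = emitted power.
Absorbing cross-section = πr² = 1.060×10⁸ m²; emitting surface = 4πr² = 4.242×10⁸ m² (ratio 4).
S·A_cross = εσ·A_surf·T⁴  ⇒  T⁴ = S/(4σ).
T⁴ = 1.00·2160/(4·5.67×10⁻⁸) = 9.524×10⁹ K⁴.
T = (9.524×10⁹)^(1/4).

T ≈ 312 K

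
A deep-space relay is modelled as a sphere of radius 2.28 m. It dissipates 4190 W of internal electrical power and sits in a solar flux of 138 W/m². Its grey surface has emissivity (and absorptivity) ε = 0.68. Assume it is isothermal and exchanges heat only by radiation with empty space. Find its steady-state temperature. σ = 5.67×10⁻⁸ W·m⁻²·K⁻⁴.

At steady state, absorbed solar power + internal power = radiated power.
Absorbed: α·S·A_cross = 0.68·138·16.33 = 1533 W (cross-section πr²).
Total input = 1533 + 4190 = 5723 W.
Radiated: εσ·A_surf·T⁴ with A_surf = 4πr² = 65.33 m².
T⁴ = 5723/(0.68·5.67×10⁻⁸·65.33) = 2.272×10⁹ K⁴.

T ≈ 218 K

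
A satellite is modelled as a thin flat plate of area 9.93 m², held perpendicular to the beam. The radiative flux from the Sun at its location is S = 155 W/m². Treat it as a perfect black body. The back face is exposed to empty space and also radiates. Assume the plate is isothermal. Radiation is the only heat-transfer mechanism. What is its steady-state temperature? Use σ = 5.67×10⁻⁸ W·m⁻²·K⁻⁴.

At equilibrium, absorbed power = emitted power.
Absorbing cross-section = A = 9.930 m²; emitting surface = 2A = 19.86 m² (ratio 2).
S·A_cross = εσ·A_surf·T⁴  ⇒  T⁴ = S/(2σ).
T⁴ = 1.00·155/(2·5.67×10⁻⁸) = 1.367×10⁹ K⁴.
T = (1.367×10⁹)^(1/4).

T ≈ 192 K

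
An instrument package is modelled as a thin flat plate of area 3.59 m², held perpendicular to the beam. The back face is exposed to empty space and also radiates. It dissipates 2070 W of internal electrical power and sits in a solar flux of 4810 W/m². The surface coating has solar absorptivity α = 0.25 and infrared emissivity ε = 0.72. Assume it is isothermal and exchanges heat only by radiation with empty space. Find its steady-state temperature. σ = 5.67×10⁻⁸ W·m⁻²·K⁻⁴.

At steady state, absorbed solar power + internal power = radiated power.
Absorbed: α·S·A_cross = 0.25·4810·3.590 = 4317 W (cross-section A).
Total input = 4317 + 2070 = 6387 W.
Radiated: εσ·A_surf·T⁴ with A_surf = 2A = 7.180 m².
T⁴ = 6387/(0.72·5.67×10⁻⁸·7.180) = 2.179×10¹⁰ K⁴.

T ≈ 384 K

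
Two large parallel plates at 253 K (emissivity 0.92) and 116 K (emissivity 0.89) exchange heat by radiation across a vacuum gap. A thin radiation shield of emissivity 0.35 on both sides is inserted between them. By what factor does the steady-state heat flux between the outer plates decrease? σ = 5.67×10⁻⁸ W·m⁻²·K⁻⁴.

factor ≈ 4.89

Without shield: q₀ = σΔ(T⁴)/(1/ε₁+1/ε₂−1) with denominator 1.211.
With shield the two gaps are in series; the resistances add: (1/ε₁+1/ε_s−1)+(1/ε_s+1/ε₂−1) = 2.944+2.981 = 5.925.
Heat-flux ratio q₀/q = 5.925/1.211.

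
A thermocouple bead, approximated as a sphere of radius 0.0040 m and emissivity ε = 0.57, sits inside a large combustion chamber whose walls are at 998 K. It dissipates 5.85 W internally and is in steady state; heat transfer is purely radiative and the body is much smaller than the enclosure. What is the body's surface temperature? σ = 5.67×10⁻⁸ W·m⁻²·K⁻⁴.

For a small grey body in a large enclosure, net radiated power = εσA(T⁴ − T_w⁴).
Steady state: P = εσA(T⁴ − T_w⁴) with A = 4πr² = 2.011×10⁻⁴ m².
T⁴ = P/(εσA) + T_w⁴ = 5.85/(0.57·5.67×10⁻⁸·2.011×10⁻⁴) + (998)⁴
    = 9.003×10¹¹ + 9.920×10¹¹ = 1.892×10¹² K⁴.

T ≈ 1170 K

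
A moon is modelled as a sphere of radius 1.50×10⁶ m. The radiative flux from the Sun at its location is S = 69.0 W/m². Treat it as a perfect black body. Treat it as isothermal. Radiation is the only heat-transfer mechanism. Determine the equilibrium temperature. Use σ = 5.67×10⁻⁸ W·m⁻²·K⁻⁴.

T ≈ 132 K

At equilibrium, absorbed power = emitted power.
Absorbing cross-section = πr² = 7.069×10¹² m²; emitting surface = 4πr² = 2.827×10¹³ m² (ratio 4).
S·A_cross = εσ·A_surf·T⁴  ⇒  T⁴ = S/(4σ).
T⁴ = 1.00·69.0/(4·5.67×10⁻⁸) = 3.042×10⁸ K⁴.
T = (3.042×10⁸)^(1/4).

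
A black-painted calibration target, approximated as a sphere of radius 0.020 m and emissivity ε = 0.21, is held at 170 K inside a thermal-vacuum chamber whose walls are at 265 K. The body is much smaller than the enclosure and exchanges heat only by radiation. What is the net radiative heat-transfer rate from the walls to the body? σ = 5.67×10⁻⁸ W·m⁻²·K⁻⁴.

For a small grey body in a large enclosure: P_net = εσA(T_body⁴ − T_wall⁴).
A = 4πr² = 0.005027 m²; T_body⁴ − T_wall⁴ = 8.352×10⁸ − 4.932×10⁹ = -4.096×10⁹ K⁴.
|P_net| = 0.21·5.67×10⁻⁸·0.005027·4.096×10⁹.

P_net ≈ 0.245 W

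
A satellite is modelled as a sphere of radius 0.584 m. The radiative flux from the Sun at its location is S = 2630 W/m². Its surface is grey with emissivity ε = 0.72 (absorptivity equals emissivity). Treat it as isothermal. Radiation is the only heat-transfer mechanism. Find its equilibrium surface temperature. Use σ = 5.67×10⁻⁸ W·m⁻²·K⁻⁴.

T ≈ 328 K

At equilibrium, absorbed power = emitted power.
Absorbing cross-section = πr² = 1.071 m²; emitting surface = 4πr² = 4.286 m² (ratio 4).
εS·A_cross = εσ·A_surf·T⁴  ⇒  T⁴ = S/(4σ)   (ε cancels).
T⁴ = 2630/(4·5.67×10⁻⁸) = 1.160×10¹⁰ K⁴.
T = (1.160×10¹⁰)^(1/4).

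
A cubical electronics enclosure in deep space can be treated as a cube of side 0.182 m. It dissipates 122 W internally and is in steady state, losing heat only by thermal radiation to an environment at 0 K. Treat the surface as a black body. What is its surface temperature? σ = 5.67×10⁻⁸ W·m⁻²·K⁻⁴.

T ≈ 323 K

Steady state: internal power = radiated power, P = εσA T⁴.
Radiating area A = 6L² = 0.1987 m².
T⁴ = P/(εσA) = 122/(1.0·5.67×10⁻⁸·0.1987) = 1.083×10¹⁰ K⁴.
T = (1.083×10¹⁰)^(1/4).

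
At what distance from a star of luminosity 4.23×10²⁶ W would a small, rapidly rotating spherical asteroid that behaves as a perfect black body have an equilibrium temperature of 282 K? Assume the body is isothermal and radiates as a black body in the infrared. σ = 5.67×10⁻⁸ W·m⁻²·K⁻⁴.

For an isothermal black-emitting sphere, (1−a)S·πr² = σ·4πr²·T⁴ ⇒ S = 4σT⁴/(1−a).
S = 4·5.67×10⁻⁸·(282)⁴/1.00 = 1434 W/m².
Flux falls as S = L/(4πd²), so d = √(L/(4πS)) = √(4.23×10²⁶/(4π·1434)).

d ≈ 1.53×10¹¹ m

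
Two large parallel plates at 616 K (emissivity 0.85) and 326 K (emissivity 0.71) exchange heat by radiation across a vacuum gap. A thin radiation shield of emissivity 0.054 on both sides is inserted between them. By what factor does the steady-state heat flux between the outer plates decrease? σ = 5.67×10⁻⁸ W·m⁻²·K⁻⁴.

factor ≈ 23.7

Without shield: q₀ = σΔ(T⁴)/(1/ε₁+1/ε₂−1) with denominator 1.585.
With shield the two gaps are in series; the resistances add: (1/ε₁+1/ε_s−1)+(1/ε_s+1/ε₂−1) = 18.69+18.93 = 37.62.
Heat-flux ratio q₀/q = 37.62/1.585.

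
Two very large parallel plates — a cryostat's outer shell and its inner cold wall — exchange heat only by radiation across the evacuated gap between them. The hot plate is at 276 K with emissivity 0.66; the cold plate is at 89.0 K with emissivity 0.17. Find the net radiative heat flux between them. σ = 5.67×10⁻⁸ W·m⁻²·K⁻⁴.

For two infinite grey parallel plates, q = σ(T₁⁴ − T₂⁴)/(1/ε₁ + 1/ε₂ − 1).
T₁⁴ − T₂⁴ = 5.803×10⁹ − 6.274×10⁷ = 5.740×10⁹ K⁴.
1/ε₁ + 1/ε₂ − 1 = 1.515 + 5.882 − 1 = 6.398.
q = 5.67×10⁻⁸ × 5.740×10⁹ / 6.398.

q ≈ 50.9 W/m²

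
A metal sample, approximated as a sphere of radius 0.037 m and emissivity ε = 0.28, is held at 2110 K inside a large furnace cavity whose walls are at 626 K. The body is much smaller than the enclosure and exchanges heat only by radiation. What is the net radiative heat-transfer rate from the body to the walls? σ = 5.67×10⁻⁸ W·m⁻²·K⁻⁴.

P_net ≈ 5370 W

For a small grey body in a large enclosure: P_net = εσA(T_body⁴ − T_wall⁴).
A = 4πr² = 0.01720 m²; T_body⁴ − T_wall⁴ = 1.982×10¹³ − 1.536×10¹¹ = 1.967×10¹³ K⁴.
|P_net| = 0.28·5.67×10⁻⁸·0.01720·1.967×10¹³.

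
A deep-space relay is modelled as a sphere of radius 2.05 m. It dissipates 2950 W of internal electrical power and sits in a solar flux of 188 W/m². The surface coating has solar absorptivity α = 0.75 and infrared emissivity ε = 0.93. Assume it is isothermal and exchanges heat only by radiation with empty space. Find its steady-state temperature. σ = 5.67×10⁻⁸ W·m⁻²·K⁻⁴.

T ≈ 204 K

At steady state, absorbed solar power + internal power = radiated power.
Absorbed: α·S·A_cross = 0.75·188·13.20 = 1862 W (cross-section πr²).
Total input = 1862 + 2950 = 4812 W.
Radiated: εσ·A_surf·T⁴ with A_surf = 4πr² = 52.81 m².
T⁴ = 4812/(0.93·5.67×10⁻⁸·52.81) = 1.728×10⁹ K⁴.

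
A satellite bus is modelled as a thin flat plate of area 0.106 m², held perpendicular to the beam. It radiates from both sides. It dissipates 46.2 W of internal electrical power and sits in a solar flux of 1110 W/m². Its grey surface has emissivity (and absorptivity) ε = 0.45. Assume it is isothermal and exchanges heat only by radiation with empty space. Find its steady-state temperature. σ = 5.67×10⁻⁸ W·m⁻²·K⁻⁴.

T ≈ 368 K

At steady state, absorbed solar power + internal power = radiated power.
Absorbed: α·S·A_cross = 0.45·1110·0.1060 = 52.95 W (cross-section A).
Total input = 52.95 + 46.2 = 99.15 W.
Radiated: εσ·A_surf·T⁴ with A_surf = 2A = 0.2120 m².
T⁴ = 99.15/(0.45·5.67×10⁻⁸·0.2120) = 1.833×10¹⁰ K⁴.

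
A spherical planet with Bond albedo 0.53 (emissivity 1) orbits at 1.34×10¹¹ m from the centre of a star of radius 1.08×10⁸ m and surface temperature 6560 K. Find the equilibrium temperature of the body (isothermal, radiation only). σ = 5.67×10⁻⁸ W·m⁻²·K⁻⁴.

The star's surface emits σT_*⁴; at distance d the flux is S = σT_*⁴(R_*/d)².
S = 5.67×10⁻⁸·(6560)⁴·(1.08×10⁸/1.34×10¹¹)² = 68.21 W/m².
For an isothermal sphere T⁴ = (1−a)S/(4σ) = 1.413×10⁸ K⁴.

T ≈ 109 K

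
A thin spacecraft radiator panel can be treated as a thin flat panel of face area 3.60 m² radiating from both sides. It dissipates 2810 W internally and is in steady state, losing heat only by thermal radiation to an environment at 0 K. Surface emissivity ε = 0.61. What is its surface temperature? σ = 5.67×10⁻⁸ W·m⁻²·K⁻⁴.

T ≈ 326 K

Steady state: internal power = radiated power, P = εσA T⁴.
Radiating area A = 2·3.60 = 7.200 m².
T⁴ = P/(εσA) = 2810/(0.61·5.67×10⁻⁸·7.200) = 1.128×10¹⁰ K⁴.
T = (1.128×10¹⁰)^(1/4).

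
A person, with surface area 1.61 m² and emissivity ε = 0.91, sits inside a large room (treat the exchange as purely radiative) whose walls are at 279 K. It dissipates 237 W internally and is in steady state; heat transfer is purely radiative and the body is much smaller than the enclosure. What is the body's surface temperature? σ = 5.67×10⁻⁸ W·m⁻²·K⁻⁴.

For a small grey body in a large enclosure, net radiated power = εσA(T⁴ − T_w⁴).
Steady state: P = εσA(T⁴ − T_w⁴) with A = 1.61 m².
T⁴ = P/(εσA) + T_w⁴ = 237/(0.91·5.67×10⁻⁸·1.610) + (279)⁴
    = 2.853×10⁹ + 6.059×10⁹ = 8.912×10⁹ K⁴.

T ≈ 307 K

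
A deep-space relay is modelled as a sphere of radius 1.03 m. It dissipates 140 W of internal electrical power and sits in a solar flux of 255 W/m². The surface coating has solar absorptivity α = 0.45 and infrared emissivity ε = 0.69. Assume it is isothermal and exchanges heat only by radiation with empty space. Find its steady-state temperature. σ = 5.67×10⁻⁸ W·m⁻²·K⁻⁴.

At steady state, absorbed solar power + internal power = radiated power.
Absorbed: α·S·A_cross = 0.45·255·3.333 = 382.5 W (cross-section πr²).
Total input = 382.5 + 140 = 522.5 W.
Radiated: εσ·A_surf·T⁴ with A_surf = 4πr² = 13.33 m².
T⁴ = 522.5/(0.69·5.67×10⁻⁸·13.33) = 1.002×10⁹ K⁴.

T ≈ 178 K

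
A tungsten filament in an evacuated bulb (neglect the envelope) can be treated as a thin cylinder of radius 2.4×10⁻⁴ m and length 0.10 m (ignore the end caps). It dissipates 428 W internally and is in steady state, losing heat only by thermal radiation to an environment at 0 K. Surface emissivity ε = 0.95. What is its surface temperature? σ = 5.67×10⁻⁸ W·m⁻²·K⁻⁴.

T ≈ 2690 K

Steady state: internal power = radiated power, P = εσA T⁴.
Radiating area A = 2πrL = 1.508×10⁻⁴ m².
T⁴ = P/(εσA) = 428/(0.95·5.67×10⁻⁸·1.508×10⁻⁴) = 5.269×10¹³ K⁴.
T = (5.269×10¹³)^(1/4).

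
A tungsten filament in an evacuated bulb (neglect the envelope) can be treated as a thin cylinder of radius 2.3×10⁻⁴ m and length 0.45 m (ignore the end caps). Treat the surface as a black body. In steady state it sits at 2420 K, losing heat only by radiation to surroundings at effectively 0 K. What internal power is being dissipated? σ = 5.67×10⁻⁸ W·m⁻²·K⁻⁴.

Steady state: P = εσA T⁴.
A = 2πrL = 6.503×10⁻⁴ m²; T⁴ = (2420)⁴ = 3.430×10¹³ K⁴.
P = 1.0 × 5.67×10⁻⁸ × 6.503×10⁻⁴ × 3.430×10¹³.

P ≈ 1260 W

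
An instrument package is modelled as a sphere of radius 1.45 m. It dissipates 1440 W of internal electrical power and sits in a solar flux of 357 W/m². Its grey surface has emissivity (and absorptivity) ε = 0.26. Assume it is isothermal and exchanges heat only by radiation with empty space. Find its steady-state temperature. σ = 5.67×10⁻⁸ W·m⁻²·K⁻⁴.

At steady state, absorbed solar power + internal power = radiated power.
Absorbed: α·S·A_cross = 0.26·357·6.605 = 613.1 W (cross-section πr²).
Total input = 613.1 + 1440 = 2053 W.
Radiated: εσ·A_surf·T⁴ with A_surf = 4πr² = 26.42 m².
T⁴ = 2053/(0.26·5.67×10⁻⁸·26.42) = 5.271×10⁹ K⁴.

T ≈ 269 K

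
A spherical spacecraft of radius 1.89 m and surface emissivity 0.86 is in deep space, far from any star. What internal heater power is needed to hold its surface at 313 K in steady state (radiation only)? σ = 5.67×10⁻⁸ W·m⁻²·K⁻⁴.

P = εσ·4πr²·T⁴.
4πr² = 44.89 m²; T⁴ = 9.598×10⁹ K⁴.
P = 0.86·5.67×10⁻⁸·44.89·9.598×10⁹.

P ≈ 21000 W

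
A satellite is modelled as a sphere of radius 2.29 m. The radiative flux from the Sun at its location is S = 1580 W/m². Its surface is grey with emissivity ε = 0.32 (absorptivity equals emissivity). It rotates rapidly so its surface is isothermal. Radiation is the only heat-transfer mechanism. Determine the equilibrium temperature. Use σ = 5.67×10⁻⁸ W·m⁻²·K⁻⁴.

T ≈ 289 K

At equilibrium, absorbed power = emitted power.
Absorbing cross-section = πr² = 16.47 m²; emitting surface = 4πr² = 65.90 m² (ratio 4).
εS·A_cross = εσ·A_surf·T⁴  ⇒  T⁴ = S/(4σ)   (ε cancels).
T⁴ = 1580/(4·5.67×10⁻⁸) = 6.966×10⁹ K⁴.
T = (6.966×10⁹)^(1/4).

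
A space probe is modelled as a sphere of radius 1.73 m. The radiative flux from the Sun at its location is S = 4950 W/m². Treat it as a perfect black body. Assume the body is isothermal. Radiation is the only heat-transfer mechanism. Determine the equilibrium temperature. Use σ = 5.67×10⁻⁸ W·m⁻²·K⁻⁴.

At equilibrium, absorbed power = emitted power.
Absorbing cross-section = πr² = 9.402 m²; emitting surface = 4πr² = 37.61 m² (ratio 4).
S·A_cross = εσ·A_surf·T⁴  ⇒  T⁴ = S/(4σ).
T⁴ = 1.00·4950/(4·5.67×10⁻⁸) = 2.183×10¹⁰ K⁴.
T = (2.183×10¹⁰)^(1/4).

T ≈ 384 K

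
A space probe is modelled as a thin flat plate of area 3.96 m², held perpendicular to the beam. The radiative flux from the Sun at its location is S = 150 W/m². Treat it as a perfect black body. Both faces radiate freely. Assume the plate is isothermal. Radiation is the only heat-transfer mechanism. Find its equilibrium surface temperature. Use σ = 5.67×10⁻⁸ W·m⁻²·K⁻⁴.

At equilibrium, absorbed power = emitted power.
Absorbing cross-section = A = 3.960 m²; emitting surface = 2A = 7.920 m² (ratio 2).
S·A_cross = εσ·A_surf·T⁴  ⇒  T⁴ = S/(2σ).
T⁴ = 1.00·150/(2·5.67×10⁻⁸) = 1.323×10⁹ K⁴.
T = (1.323×10⁹)^(1/4).

T ≈ 191 K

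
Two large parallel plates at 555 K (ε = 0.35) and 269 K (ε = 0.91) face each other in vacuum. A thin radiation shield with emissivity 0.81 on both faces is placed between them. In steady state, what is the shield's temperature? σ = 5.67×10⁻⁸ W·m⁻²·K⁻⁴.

In steady state the net flux on the hot side equals that on the cold side.
σ(T₁⁴−T_s⁴)/D₁ = σ(T_s⁴−T₂⁴)/D₂, with D₁ = 1/ε₁+1/ε_s−1 = 3.092, D₂ = 1/ε_s+1/ε₂−1 = 1.333.
Solve for T_s⁴: T_s⁴ = (D₂·T₁⁴ + D₁·T₂⁴)/(D₁+D₂) = 3.225×10¹⁰ K⁴.

T_s ≈ 424 K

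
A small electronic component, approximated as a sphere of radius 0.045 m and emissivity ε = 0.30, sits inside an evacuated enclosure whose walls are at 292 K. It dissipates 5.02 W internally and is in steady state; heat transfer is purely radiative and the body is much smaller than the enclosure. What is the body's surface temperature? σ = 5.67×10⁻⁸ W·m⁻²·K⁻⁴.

For a small grey body in a large enclosure, net radiated power = εσA(T⁴ − T_w⁴).
Steady state: P = εσA(T⁴ − T_w⁴) with A = 4πr² = 0.02545 m².
T⁴ = P/(εσA) + T_w⁴ = 5.02/(0.30·5.67×10⁻⁸·0.02545) + (292)⁴
    = 1.160×10¹⁰ + 7.270×10⁹ = 1.887×10¹⁰ K⁴.

T ≈ 371 K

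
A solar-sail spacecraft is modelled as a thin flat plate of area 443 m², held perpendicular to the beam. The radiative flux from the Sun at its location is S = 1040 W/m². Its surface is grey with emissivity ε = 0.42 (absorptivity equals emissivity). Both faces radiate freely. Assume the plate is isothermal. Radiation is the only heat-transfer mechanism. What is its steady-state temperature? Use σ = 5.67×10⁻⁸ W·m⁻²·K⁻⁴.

T ≈ 309 K

At equilibrium, absorbed power = emitted power.
Absorbing cross-section = A = 443.0 m²; emitting surface = 2A = 886.0 m² (ratio 2).
εS·A_cross = εσ·A_surf·T⁴  ⇒  T⁴ = S/(2σ)   (ε cancels).
T⁴ = 1040/(2·5.67×10⁻⁸) = 9.171×10⁹ K⁴.
T = (9.171×10⁹)^(1/4).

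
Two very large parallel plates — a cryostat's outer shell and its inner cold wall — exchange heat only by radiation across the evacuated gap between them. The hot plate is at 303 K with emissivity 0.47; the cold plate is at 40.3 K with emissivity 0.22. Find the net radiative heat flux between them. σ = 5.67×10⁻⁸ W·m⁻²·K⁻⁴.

For two infinite grey parallel plates, q = σ(T₁⁴ − T₂⁴)/(1/ε₁ + 1/ε₂ − 1).
T₁⁴ − T₂⁴ = 8.429×10⁹ − 2.638×10⁶ = 8.426×10⁹ K⁴.
1/ε₁ + 1/ε₂ − 1 = 2.128 + 4.545 − 1 = 5.673.
q = 5.67×10⁻⁸ × 8.426×10⁹ / 5.673.

q ≈ 84.2 W/m²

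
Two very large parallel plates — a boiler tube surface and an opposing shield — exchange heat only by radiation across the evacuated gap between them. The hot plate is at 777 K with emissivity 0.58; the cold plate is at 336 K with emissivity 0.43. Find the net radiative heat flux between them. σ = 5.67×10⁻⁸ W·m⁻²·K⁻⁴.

For two infinite grey parallel plates, q = σ(T₁⁴ − T₂⁴)/(1/ε₁ + 1/ε₂ − 1).
T₁⁴ − T₂⁴ = 3.645×10¹¹ − 1.275×10¹⁰ = 3.517×10¹¹ K⁴.
1/ε₁ + 1/ε₂ − 1 = 1.724 + 2.326 − 1 = 3.050.
q = 5.67×10⁻⁸ × 3.517×10¹¹ / 3.050.

q ≈ 6540 W/m²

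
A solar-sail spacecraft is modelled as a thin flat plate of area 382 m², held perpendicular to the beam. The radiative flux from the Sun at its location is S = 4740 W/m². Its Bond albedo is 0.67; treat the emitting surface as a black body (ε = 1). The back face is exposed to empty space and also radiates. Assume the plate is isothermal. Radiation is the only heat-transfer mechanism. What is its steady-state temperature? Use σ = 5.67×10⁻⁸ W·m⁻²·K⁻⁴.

T ≈ 343 K

At equilibrium, absorbed power = emitted power.
Absorbing cross-section = A = 382.0 m²; emitting surface = 2A = 764.0 m² (ratio 2).
(1−a)S·A_cross = εσ·A_surf·T⁴  ⇒  T⁴ = (1−a)S/(2σ).
T⁴ = 0.330·4740/(2·5.67×10⁻⁸) = 1.379×10¹⁰ K⁴.
T = (1.379×10¹⁰)^(1/4).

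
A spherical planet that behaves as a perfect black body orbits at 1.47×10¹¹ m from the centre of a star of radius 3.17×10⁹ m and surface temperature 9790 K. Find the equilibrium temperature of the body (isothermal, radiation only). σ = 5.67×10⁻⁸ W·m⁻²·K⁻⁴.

T ≈ 1020 K

The star's surface emits σT_*⁴; at distance d the flux is S = σT_*⁴(R_*/d)².
S = 5.67×10⁻⁸·(9790)⁴·(3.17×10⁹/1.47×10¹¹)² = 2.422×10⁵ W/m².
For an isothermal sphere T⁴ = (1−a)S/(4σ) = 1.068×10¹² K⁴.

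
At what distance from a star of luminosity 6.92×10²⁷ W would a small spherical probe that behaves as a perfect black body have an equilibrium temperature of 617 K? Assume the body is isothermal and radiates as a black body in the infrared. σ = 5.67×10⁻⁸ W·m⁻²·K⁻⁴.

d ≈ 1.29×10¹¹ m

For an isothermal black-emitting sphere, (1−a)S·πr² = σ·4πr²·T⁴ ⇒ S = 4σT⁴/(1−a).
S = 4·5.67×10⁻⁸·(617)⁴/1.00 = 32870 W/m².
Flux falls as S = L/(4πd²), so d = √(L/(4πS)) = √(6.92×10²⁷/(4π·32870)).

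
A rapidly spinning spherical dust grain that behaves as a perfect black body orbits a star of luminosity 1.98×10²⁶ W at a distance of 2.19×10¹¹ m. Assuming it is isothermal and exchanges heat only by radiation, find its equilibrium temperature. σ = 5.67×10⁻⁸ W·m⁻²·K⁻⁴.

T ≈ 195 K

First find the stellar flux at distance d: S = L/(4πd²) = 1.98×10²⁶/(4π·(2.19×10¹¹)²) = 328.5 W/m².
For an isothermal sphere, absorbed (1−a)S·πr² = emitted σ·4πr²·T⁴, so T⁴ = (1−a)S/(4σ).
T⁴ = 1.00·328.5/(4·5.67×10⁻⁸) = 1.449×10⁹ K⁴.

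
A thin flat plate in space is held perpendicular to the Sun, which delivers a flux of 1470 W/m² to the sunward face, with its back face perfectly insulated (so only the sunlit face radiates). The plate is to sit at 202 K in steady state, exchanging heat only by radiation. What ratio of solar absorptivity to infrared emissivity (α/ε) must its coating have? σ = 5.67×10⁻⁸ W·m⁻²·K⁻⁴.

Balance: αS·A = εσ·1A·T⁴ ⇒ α/ε = σT⁴/S.
α/ε = 5.67×10⁻⁸·(202)⁴/1470 = 5.67×10⁻⁸·1.665×10⁹/1470.

α/ε ≈ 0.0642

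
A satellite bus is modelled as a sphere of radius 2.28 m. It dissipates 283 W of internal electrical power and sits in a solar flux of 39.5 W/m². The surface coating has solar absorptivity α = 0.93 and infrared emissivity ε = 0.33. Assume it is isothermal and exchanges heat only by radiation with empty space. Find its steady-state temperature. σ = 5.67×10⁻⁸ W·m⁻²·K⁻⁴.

At steady state, absorbed solar power + internal power = radiated power.
Absorbed: α·S·A_cross = 0.93·39.5·16.33 = 599.9 W (cross-section πr²).
Total input = 599.9 + 283 = 882.9 W.
Radiated: εσ·A_surf·T⁴ with A_surf = 4πr² = 65.33 m².
T⁴ = 882.9/(0.33·5.67×10⁻⁸·65.33) = 7.224×10⁸ K⁴.

T ≈ 164 K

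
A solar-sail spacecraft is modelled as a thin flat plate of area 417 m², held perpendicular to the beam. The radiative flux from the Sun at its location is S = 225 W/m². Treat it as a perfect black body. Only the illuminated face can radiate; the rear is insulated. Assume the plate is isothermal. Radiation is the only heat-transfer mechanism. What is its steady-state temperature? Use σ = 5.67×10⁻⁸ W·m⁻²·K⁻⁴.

At equilibrium, absorbed power = emitted power.
Absorbing cross-section = A = 417.0 m²; emitting surface = A = 417.0 m² (ratio 1).
S·A_cross = εσ·A_surf·T⁴  ⇒  T⁴ = S/(1σ).
T⁴ = 1.00·225/(1·5.67×10⁻⁸) = 3.968×10⁹ K⁴.
T = (3.968×10⁹)^(1/4).

T ≈ 251 K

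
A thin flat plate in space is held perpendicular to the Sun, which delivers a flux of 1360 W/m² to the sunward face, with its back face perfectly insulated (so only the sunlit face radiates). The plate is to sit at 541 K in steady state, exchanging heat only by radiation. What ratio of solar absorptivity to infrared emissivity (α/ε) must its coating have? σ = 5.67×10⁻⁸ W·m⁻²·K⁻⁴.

α/ε ≈ 3.57

Balance: αS·A = εσ·1A·T⁴ ⇒ α/ε = σT⁴/S.
α/ε = 5.67×10⁻⁸·(541)⁴/1360 = 5.67×10⁻⁸·8.566×10¹⁰/1360.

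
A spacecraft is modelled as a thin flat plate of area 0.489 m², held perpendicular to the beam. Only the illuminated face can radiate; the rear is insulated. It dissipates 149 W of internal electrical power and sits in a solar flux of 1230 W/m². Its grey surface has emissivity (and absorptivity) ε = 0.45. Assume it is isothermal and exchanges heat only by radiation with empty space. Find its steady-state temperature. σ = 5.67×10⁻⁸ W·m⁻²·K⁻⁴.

At steady state, absorbed solar power + internal power = radiated power.
Absorbed: α·S·A_cross = 0.45·1230·0.4890 = 270.7 W (cross-section A).
Total input = 270.7 + 149 = 419.7 W.
Radiated: εσ·A_surf·T⁴ with A_surf = A = 0.4890 m².
T⁴ = 419.7/(0.45·5.67×10⁻⁸·0.4890) = 3.364×10¹⁰ K⁴.

T ≈ 428 K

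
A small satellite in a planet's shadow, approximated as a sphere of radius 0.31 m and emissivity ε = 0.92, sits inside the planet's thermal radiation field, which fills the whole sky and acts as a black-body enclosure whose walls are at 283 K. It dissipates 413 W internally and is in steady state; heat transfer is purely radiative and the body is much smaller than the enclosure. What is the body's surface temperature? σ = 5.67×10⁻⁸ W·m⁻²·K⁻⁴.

T ≈ 337 K

For a small grey body in a large enclosure, net radiated power = εσA(T⁴ − T_w⁴).
Steady state: P = εσA(T⁴ − T_w⁴) with A = 4πr² = 1.208 m².
T⁴ = P/(εσA) + T_w⁴ = 413/(0.92·5.67×10⁻⁸·1.208) + (283)⁴
    = 6.556×10⁹ + 6.414×10⁹ = 1.297×10¹⁰ K⁴.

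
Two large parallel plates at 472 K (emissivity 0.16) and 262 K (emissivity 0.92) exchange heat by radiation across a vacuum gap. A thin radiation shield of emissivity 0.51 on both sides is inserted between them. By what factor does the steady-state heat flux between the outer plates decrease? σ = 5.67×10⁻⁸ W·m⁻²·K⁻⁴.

Without shield: q₀ = σΔ(T⁴)/(1/ε₁+1/ε₂−1) with denominator 6.337.
With shield the two gaps are in series; the resistances add: (1/ε₁+1/ε_s−1)+(1/ε_s+1/ε₂−1) = 7.211+2.048 = 9.259.
Heat-flux ratio q₀/q = 9.259/6.337.

factor ≈ 1.46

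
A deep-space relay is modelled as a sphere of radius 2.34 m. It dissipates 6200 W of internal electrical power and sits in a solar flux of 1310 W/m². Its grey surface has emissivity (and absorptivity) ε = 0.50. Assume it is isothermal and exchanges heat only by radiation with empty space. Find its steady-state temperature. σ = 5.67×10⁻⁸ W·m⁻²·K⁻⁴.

At steady state, absorbed solar power + internal power = radiated power.
Absorbed: α·S·A_cross = 0.50·1310·17.20 = 11270 W (cross-section πr²).
Total input = 11270 + 6200 = 17470 W.
Radiated: εσ·A_surf·T⁴ with A_surf = 4πr² = 68.81 m².
T⁴ = 17470/(0.50·5.67×10⁻⁸·68.81) = 8.954×10⁹ K⁴.

T ≈ 308 K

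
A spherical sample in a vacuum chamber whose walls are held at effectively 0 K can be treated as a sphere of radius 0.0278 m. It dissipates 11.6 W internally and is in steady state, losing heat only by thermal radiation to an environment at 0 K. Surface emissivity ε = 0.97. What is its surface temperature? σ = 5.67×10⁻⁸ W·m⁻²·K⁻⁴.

T ≈ 384 K

Steady state: internal power = radiated power, P = εσA T⁴.
Radiating area A = 4πr² = 0.009712 m².
T⁴ = P/(εσA) = 11.6/(0.97·5.67×10⁻⁸·0.009712) = 2.172×10¹⁰ K⁴.
T = (2.172×10¹⁰)^(1/4).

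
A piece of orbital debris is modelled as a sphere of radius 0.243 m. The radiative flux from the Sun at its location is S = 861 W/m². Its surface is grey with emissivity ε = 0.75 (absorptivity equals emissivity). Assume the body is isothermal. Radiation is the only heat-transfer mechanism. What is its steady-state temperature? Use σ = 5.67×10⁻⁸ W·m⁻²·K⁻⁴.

At equilibrium, absorbed power = emitted power.
Absorbing cross-section = πr² = 0.1855 m²; emitting surface = 4πr² = 0.7420 m² (ratio 4).
εS·A_cross = εσ·A_surf·T⁴  ⇒  T⁴ = S/(4σ)   (ε cancels).
T⁴ = 861/(4·5.67×10⁻⁸) = 3.796×10⁹ K⁴.
T = (3.796×10⁹)^(1/4).

T ≈ 248 K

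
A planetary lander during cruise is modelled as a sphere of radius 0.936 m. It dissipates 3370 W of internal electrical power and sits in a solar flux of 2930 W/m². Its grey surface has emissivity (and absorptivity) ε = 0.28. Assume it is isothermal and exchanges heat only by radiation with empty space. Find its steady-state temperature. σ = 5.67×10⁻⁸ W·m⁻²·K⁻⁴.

T ≈ 424 K

At steady state, absorbed solar power + internal power = radiated power.
Absorbed: α·S·A_cross = 0.28·2930·2.752 = 2258 W (cross-section πr²).
Total input = 2258 + 3370 = 5628 W.
Radiated: εσ·A_surf·T⁴ with A_surf = 4πr² = 11.01 m².
T⁴ = 5628/(0.28·5.67×10⁻⁸·11.01) = 3.220×10¹⁰ K⁴.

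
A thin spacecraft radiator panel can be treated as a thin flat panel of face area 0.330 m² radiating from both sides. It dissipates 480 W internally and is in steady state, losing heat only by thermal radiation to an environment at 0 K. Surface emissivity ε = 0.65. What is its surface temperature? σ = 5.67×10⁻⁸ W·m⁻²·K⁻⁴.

T ≈ 375 K

Steady state: internal power = radiated power, P = εσA T⁴.
Radiating area A = 2·0.330 = 0.6600 m².
T⁴ = P/(εσA) = 480/(0.65·5.67×10⁻⁸·0.6600) = 1.973×10¹⁰ K⁴.
T = (1.973×10¹⁰)^(1/4).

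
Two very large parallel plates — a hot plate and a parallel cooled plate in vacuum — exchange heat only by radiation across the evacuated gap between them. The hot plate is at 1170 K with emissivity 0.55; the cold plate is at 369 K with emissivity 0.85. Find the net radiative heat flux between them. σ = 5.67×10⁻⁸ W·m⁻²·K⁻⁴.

For two infinite grey parallel plates, q = σ(T₁⁴ − T₂⁴)/(1/ε₁ + 1/ε₂ − 1).
T₁⁴ − T₂⁴ = 1.874×10¹² − 1.854×10¹⁰ = 1.855×10¹² K⁴.
1/ε₁ + 1/ε₂ − 1 = 1.818 + 1.176 − 1 = 1.995.
q = 5.67×10⁻⁸ × 1.855×10¹² / 1.995.

q ≈ 52700 W/m²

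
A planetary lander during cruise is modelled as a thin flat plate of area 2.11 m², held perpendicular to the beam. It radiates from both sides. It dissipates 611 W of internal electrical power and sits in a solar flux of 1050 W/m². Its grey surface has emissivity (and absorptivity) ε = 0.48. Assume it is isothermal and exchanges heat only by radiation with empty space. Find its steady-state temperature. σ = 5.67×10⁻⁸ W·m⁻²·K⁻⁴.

T ≈ 347 K

At steady state, absorbed solar power + internal power = radiated power.
Absorbed: α·S·A_cross = 0.48·1050·2.110 = 1063 W (cross-section A).
Total input = 1063 + 611 = 1674 W.
Radiated: εσ·A_surf·T⁴ with A_surf = 2A = 4.220 m².
T⁴ = 1674/(0.48·5.67×10⁻⁸·4.220) = 1.458×10¹⁰ K⁴.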